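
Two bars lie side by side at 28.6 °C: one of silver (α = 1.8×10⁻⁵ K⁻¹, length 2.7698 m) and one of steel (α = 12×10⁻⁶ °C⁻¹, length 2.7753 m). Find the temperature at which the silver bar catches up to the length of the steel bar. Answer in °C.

T = 360.9 °C

Equal length when α₁L₁ΔT − α₂L₂ΔT = L₂ − L₁ = 5.50×10⁻³ m
α₁L₁ = 4.98564×10⁻⁵, α₂L₂ = 3.33036×10⁻⁵ → Δ(αL) = 1.65528×10⁻⁵ m/K
ΔT = 5.50×10⁻³ / 1.65528×10⁻⁵ = 332.270 K, so T = 28.6 + 332.270 = 360.870 °C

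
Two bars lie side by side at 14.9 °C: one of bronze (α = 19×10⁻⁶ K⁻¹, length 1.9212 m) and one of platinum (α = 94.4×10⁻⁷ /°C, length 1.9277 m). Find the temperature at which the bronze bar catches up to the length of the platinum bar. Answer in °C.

L₁(1 + α₁ΔT) = L₂(1 + α₂ΔT) ⇒ ΔT = (L₂ − L₁)/(α₁L₁ − α₂L₂)
L₂ − L₁ = 1.9277 − 1.9212 = 6.50×10⁻³ m
α₁L₁ − α₂L₂ = 19×10⁻⁶×1.9212 − 94.4×10⁻⁷×1.9277 = 1.8305312×10⁻⁵ m/K
ΔT = 6.50×10⁻³ / 1.8305312×10⁻⁵ = 355.088 K
T = 14.9 + 355.088 = 369.988 °C

T = 370.0 °C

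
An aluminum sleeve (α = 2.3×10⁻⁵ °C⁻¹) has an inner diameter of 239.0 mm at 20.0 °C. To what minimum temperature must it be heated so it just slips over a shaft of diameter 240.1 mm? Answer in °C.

T = 220 °C

Required Δd = 240.1 − 239.0 = 1.1 mm
Δd = αd₀ΔT ⇒ ΔT = Δd/(αd₀) = 1.1 / (2.3×10⁻⁵ × 239.0) = 200.11 K
T_min = 20.0 + 200.11 = 220.11 °C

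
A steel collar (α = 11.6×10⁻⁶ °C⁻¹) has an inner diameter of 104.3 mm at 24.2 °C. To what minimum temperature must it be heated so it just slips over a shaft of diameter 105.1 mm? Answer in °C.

T = 685 °C

Required Δd = 105.1 − 104.3 = 0.8 mm
Δd = αd₀ΔT ⇒ ΔT = Δd/(αd₀) = 0.8 / (11.6×10⁻⁶ × 104.3) = 661.22 K
T_min = 24.2 + 661.22 = 685.42 °C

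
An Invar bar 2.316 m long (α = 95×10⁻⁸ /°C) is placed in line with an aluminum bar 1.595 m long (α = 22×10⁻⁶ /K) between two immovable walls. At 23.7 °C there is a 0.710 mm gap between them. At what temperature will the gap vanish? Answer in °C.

Gap closes when ΔL₁ + ΔL₂ = 0.710 mm = 7.10×10⁻⁴ m
(α₁L₁ + α₂L₂)ΔT = g
α₁L₁ + α₂L₂ = 95×10⁻⁸×2.316 + 22×10⁻⁶×1.595 = 3.72902×10⁻⁵ m/K
ΔT = 7.10×10⁻⁴ / 3.72902×10⁻⁵ = 19.040 K
T = 23.7 + 19.040 = 42.740 °C

T = 42.7 °C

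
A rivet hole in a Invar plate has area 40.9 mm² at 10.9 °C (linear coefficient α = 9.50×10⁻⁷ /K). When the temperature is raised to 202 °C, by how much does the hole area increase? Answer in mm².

ΔA = 0.0149 mm²

Area coefficient ≈ 2α; |ΔT| = 191.1 K
ΔA = 2αA₀ΔT = 2(9.50×10⁻⁷)(40.9)(191.1) = 0.0149 mm²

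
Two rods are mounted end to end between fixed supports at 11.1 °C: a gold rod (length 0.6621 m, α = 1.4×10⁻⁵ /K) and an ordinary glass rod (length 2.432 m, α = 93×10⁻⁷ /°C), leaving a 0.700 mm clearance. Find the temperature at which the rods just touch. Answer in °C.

α₁L₁ = 9.2694×10⁻⁶ m/K, α₂L₂ = 2.26176×10⁻⁵ m/K → total 3.1887×10⁻⁵ m/K
ΔT = g/(α₁L₁+α₂L₂) = 7.00×10⁻⁴ / 3.1887×10⁻⁵ = 21.953 K
T = 11.1 + 21.953 = 33.053 °C

T = 33.1 °C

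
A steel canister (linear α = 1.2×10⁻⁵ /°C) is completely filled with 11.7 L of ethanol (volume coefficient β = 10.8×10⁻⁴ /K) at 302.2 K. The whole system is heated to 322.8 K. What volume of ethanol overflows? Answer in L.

0.252 L

The canister also expands: β_container ≈ 3α = 3.6×10⁻⁵ /K
Net overflow = V₀(β_liq − 3α_cont)ΔT
β − 3α = 1.08×10⁻³ − 3.6×10⁻⁵ = 1.044×10⁻³ /K; ΔT = 20.6 K
ΔV = 11.7 × 1.044×10⁻³ × 20.6 = 0.252 L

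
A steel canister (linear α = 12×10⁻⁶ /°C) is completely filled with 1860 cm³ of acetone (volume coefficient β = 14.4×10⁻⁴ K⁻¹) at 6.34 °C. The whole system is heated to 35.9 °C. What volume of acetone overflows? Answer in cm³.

77.2 cm³

The canister also expands: β_container ≈ 3α = 3.6×10⁻⁵ /K
Net overflow = V₀(β_liq − 3α_cont)ΔT
β − 3α = 1.44×10⁻³ − 3.6×10⁻⁵ = 1.404×10⁻³ /K; ΔT = 29.56 K
ΔV = 1860 × 1.404×10⁻³ × 29.56 = 77.2 cm³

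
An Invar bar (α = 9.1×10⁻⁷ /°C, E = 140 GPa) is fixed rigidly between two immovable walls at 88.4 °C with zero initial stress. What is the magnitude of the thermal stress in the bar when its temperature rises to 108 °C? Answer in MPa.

σ = 2.50 MPa

Fully constrained: the free strain ε = αΔT is blocked, so σ = Eε = EαΔT.
|ΔT| = 19.6 K
σ = 140×10⁹ × 9.1×10⁻⁷ × 19.6 = 2.50×10⁶ Pa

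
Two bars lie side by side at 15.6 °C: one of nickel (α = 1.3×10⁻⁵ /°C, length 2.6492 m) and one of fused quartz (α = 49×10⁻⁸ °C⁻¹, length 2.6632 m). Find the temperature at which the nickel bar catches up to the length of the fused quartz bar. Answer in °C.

L₁(1 + α₁ΔT) = L₂(1 + α₂ΔT) ⇒ ΔT = (L₂ − L₁)/(α₁L₁ − α₂L₂)
L₂ − L₁ = 2.6632 − 2.6492 = 1.40×10⁻² m
α₁L₁ − α₂L₂ = 1.3×10⁻⁵×2.6492 − 49×10⁻⁸×2.6632 = 3.3134632×10⁻⁵ m/K
ΔT = 1.40×10⁻² / 3.3134632×10⁻⁵ = 422.519 K
T = 15.6 + 422.519 = 438.119 °C

T = 438.1 °C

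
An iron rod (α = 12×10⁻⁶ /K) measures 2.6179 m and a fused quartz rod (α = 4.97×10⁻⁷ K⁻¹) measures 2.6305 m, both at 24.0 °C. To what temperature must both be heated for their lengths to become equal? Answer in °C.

Equal length when α₁L₁ΔT − α₂L₂ΔT = L₂ − L₁ = 1.26×10⁻² m
α₁L₁ = 3.14148×10⁻⁵, α₂L₂ = 1.3073585×10⁻⁶ → Δ(αL) = 3.01074415×10⁻⁵ m/K
ΔT = 1.26×10⁻² / 3.01074415×10⁻⁵ = 418.501 K, so T = 24.0 + 418.501 = 442.501 °C

T = 442.5 °C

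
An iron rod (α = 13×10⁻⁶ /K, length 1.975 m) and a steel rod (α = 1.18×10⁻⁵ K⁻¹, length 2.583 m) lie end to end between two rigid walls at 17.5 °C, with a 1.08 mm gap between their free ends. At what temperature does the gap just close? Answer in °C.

α₁L₁ = 2.5675×10⁻⁵ m/K, α₂L₂ = 3.04794×10⁻⁵ m/K → total 5.61544×10⁻⁵ m/K
ΔT = g/(α₁L₁+α₂L₂) = 1.08×10⁻³ / 5.61544×10⁻⁵ = 19.233 K
T = 17.5 + 19.233 = 36.733 °C

T = 36.7 °C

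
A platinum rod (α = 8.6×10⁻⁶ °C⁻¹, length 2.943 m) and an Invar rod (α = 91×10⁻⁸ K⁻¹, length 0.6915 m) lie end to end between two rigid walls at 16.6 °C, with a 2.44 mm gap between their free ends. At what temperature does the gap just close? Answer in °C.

Gap closes when ΔL₁ + ΔL₂ = 2.44 mm = 2.44×10⁻³ m
(α₁L₁ + α₂L₂)ΔT = g
α₁L₁ + α₂L₂ = 8.6×10⁻⁶×2.943 + 91×10⁻⁸×0.6915 = 2.5939065×10⁻⁵ m/K
ΔT = 2.44×10⁻³ / 2.5939065×10⁻⁵ = 94.07 K
T = 16.6 + 94.07 = 110.67 °C

T = 111 °C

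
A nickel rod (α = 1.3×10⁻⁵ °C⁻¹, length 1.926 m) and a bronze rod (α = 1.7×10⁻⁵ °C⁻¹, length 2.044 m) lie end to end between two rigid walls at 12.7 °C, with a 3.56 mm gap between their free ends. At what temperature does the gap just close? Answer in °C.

Gap closes when ΔL₁ + ΔL₂ = 3.56 mm = 3.56×10⁻³ m
(α₁L₁ + α₂L₂)ΔT = g
α₁L₁ + α₂L₂ = 1.3×10⁻⁵×1.926 + 1.7×10⁻⁵×2.044 = 5.9786×10⁻⁵ m/K
ΔT = 3.56×10⁻³ / 5.9786×10⁻⁵ = 59.546 K
T = 12.7 + 59.546 = 72.246 °C

T = 72.2 °C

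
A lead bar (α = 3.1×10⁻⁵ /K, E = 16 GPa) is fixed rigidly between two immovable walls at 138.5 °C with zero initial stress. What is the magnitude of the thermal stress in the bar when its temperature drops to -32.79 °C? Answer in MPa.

σ = 85.0 MPa

Fully constrained: the free strain ε = αΔT is blocked, so σ = Eε = EαΔT.
|ΔT| = 171.29 K
σ = 16.0×10⁹ × 3.1×10⁻⁵ × 171.29 = 8.50×10⁷ Pa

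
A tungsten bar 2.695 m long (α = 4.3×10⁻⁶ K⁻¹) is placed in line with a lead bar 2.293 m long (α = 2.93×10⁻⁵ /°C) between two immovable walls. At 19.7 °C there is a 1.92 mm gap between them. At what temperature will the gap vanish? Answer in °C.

T = 44.1 °C

α₁L₁ = 1.15885×10⁻⁵ m/K, α₂L₂ = 6.71849×10⁻⁵ m/K → total 7.87734×10⁻⁵ m/K
ΔT = g/(α₁L₁+α₂L₂) = 1.92×10⁻³ / 7.87734×10⁻⁵ = 24.374 K
T = 19.7 + 24.374 = 44.074 °C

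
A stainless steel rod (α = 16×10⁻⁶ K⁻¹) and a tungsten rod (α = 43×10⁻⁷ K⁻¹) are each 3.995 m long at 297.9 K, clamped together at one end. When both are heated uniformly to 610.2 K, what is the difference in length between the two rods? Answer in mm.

ΔT = 312.3 K
stainless steel: ΔL = 16×10⁻⁶ × 3.995 m × 312.3 = 1.9962×10⁻² m = 19.962 mm
tungsten: ΔL = 43×10⁻⁷ × 3.995 m × 312.3 = 5.3648×10⁻³ m = 5.3648 mm
difference = 19.962 − 5.3648 = 14.5972 mm

14.6 mm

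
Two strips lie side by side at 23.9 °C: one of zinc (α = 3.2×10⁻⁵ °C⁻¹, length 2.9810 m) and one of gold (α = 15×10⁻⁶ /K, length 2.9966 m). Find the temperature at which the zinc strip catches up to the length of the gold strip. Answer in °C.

T = 333.2 °C

Equal length when α₁L₁ΔT − α₂L₂ΔT = L₂ − L₁ = 1.56×10⁻² m
α₁L₁ = 9.5392×10⁻⁵, α₂L₂ = 4.4949×10⁻⁵ → Δ(αL) = 5.0443×10⁻⁵ m/K
ΔT = 1.56×10⁻² / 5.0443×10⁻⁵ = 309.260 K, so T = 23.9 + 309.260 = 333.160 °C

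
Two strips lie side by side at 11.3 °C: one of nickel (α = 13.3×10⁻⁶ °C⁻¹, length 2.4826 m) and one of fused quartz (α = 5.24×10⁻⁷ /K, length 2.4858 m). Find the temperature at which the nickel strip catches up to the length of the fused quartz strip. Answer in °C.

T = 112.2 °C

Equal length when α₁L₁ΔT − α₂L₂ΔT = L₂ − L₁ = 3.20×10⁻³ m
α₁L₁ = 3.301858×10⁻⁵, α₂L₂ = 1.3025592×10⁻⁶ → Δ(αL) = 3.17160208×10⁻⁵ m/K
ΔT = 3.20×10⁻³ / 3.17160208×10⁻⁵ = 100.895 K, so T = 11.3 + 100.895 = 112.195 °C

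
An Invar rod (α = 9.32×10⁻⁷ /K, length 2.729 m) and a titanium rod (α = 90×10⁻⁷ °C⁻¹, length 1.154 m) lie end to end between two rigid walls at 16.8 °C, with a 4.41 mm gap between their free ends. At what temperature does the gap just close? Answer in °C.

Gap closes when ΔL₁ + ΔL₂ = 4.41 mm = 4.41×10⁻³ m
(α₁L₁ + α₂L₂)ΔT = g
α₁L₁ + α₂L₂ = 9.32×10⁻⁷×2.729 + 90×10⁻⁷×1.154 = 1.2929428×10⁻⁵ m/K
ΔT = 4.41×10⁻³ / 1.2929428×10⁻⁵ = 341.08 K
T = 16.8 + 341.08 = 357.88 °C

T = 358 °C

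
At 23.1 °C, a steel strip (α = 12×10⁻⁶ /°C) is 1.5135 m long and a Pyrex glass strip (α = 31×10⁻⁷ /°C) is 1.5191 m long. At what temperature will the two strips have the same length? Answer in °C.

T = 439.4 °C

Equal length when α₁L₁ΔT − α₂L₂ΔT = L₂ − L₁ = 5.60×10⁻³ m
α₁L₁ = 1.8162×10⁻⁵, α₂L₂ = 4.70921×10⁻⁶ → Δ(αL) = 1.345279×10⁻⁵ m/K
ΔT = 5.60×10⁻³ / 1.345279×10⁻⁵ = 416.271 K, so T = 23.1 + 416.271 = 439.371 °C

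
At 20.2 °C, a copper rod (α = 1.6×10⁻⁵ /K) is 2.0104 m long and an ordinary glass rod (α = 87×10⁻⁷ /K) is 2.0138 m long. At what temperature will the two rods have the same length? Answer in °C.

L₁(1 + α₁ΔT) = L₂(1 + α₂ΔT) ⇒ ΔT = (L₂ − L₁)/(α₁L₁ − α₂L₂)
L₂ − L₁ = 2.0138 − 2.0104 = 3.40×10⁻³ m
α₁L₁ − α₂L₂ = 1.6×10⁻⁵×2.0104 − 87×10⁻⁷×2.0138 = 1.464634×10⁻⁵ m/K
ΔT = 3.40×10⁻³ / 1.464634×10⁻⁵ = 232.140 K
T = 20.2 + 232.140 = 252.340 °C

T = 252.3 °C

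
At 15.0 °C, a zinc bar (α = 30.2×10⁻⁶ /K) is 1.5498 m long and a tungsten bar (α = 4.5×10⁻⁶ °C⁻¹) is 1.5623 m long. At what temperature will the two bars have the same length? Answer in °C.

L₁(1 + α₁ΔT) = L₂(1 + α₂ΔT) ⇒ ΔT = (L₂ − L₁)/(α₁L₁ − α₂L₂)
L₂ − L₁ = 1.5623 − 1.5498 = 1.25×10⁻² m
α₁L₁ − α₂L₂ = 30.2×10⁻⁶×1.5498 − 4.5×10⁻⁶×1.5623 = 3.977361×10⁻⁵ m/K
ΔT = 1.25×10⁻² / 3.977361×10⁻⁵ = 314.279 K
T = 15.0 + 314.279 = 329.279 °C

T = 329.3 °C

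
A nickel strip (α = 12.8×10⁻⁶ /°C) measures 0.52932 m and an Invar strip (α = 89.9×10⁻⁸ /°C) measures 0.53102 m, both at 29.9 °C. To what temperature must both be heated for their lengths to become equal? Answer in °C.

T = 299.8 °C

L₁(1 + α₁ΔT) = L₂(1 + α₂ΔT) ⇒ ΔT = (L₂ − L₁)/(α₁L₁ − α₂L₂)
L₂ − L₁ = 0.53102 − 0.52932 = 1.70×10⁻³ m
α₁L₁ − α₂L₂ = 12.8×10⁻⁶×0.52932 − 89.9×10⁻⁸×0.53102 = 6.29790902×10⁻⁶ m/K
ΔT = 1.70×10⁻³ / 6.29790902×10⁻⁶ = 269.931 K
T = 29.9 + 269.931 = 299.831 °C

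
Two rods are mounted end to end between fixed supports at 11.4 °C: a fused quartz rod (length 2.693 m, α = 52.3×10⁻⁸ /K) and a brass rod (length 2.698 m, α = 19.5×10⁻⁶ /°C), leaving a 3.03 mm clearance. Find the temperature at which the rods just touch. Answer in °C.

Gap closes when ΔL₁ + ΔL₂ = 3.03 mm = 3.03×10⁻³ m
(α₁L₁ + α₂L₂)ΔT = g
α₁L₁ + α₂L₂ = 52.3×10⁻⁸×2.693 + 19.5×10⁻⁶×2.698 = 5.4019439×10⁻⁵ m/K
ΔT = 3.03×10⁻³ / 5.4019439×10⁻⁵ = 56.091 K
T = 11.4 + 56.091 = 67.491 °C

T = 67.5 °C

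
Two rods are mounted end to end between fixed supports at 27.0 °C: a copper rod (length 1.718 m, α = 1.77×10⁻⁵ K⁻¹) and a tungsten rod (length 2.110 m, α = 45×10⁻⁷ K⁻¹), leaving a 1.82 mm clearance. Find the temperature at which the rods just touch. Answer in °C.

α₁L₁ = 3.04086×10⁻⁵ m/K, α₂L₂ = 9.495×10⁻⁶ m/K → total 3.99036×10⁻⁵ m/K
ΔT = g/(α₁L₁+α₂L₂) = 1.82×10⁻³ / 3.99036×10⁻⁵ = 45.610 K
T = 27.0 + 45.610 = 72.610 °C

T = 72.6 °C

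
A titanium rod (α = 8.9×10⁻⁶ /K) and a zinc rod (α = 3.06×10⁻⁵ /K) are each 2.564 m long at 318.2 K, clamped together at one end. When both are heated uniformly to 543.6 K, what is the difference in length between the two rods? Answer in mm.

12.5 mm

ΔT = 225.4 K
titanium: ΔL = 8.9×10⁻⁶ × 2.564 m × 225.4 = 5.1435×10⁻³ m = 5.1435 mm
zinc: ΔL = 3.06×10⁻⁵ × 2.564 m × 225.4 = 1.7685×10⁻² m = 17.685 mm
difference = 17.685 − 5.1435 = 12.5415 mm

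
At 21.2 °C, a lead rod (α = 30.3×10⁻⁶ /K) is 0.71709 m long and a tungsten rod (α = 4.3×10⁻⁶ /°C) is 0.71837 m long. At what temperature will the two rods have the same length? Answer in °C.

Equal length when α₁L₁ΔT − α₂L₂ΔT = L₂ − L₁ = 1.28×10⁻³ m
α₁L₁ = 2.1727827×10⁻⁵, α₂L₂ = 3.088991×10⁻⁶ → Δ(αL) = 1.8638836×10⁻⁵ m/K
ΔT = 1.28×10⁻³ / 1.8638836×10⁻⁵ = 68.6738 K, so T = 21.2 + 68.6738 = 89.8738 °C

T = 89.87 °C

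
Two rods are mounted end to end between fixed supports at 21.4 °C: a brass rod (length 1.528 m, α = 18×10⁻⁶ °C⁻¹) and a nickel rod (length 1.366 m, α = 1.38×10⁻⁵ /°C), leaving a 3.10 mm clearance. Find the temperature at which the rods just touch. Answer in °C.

T = 88.3 °C

Gap closes when ΔL₁ + ΔL₂ = 3.10 mm = 3.10×10⁻³ m
(α₁L₁ + α₂L₂)ΔT = g
α₁L₁ + α₂L₂ = 18×10⁻⁶×1.528 + 1.38×10⁻⁵×1.366 = 4.63548×10⁻⁵ m/K
ΔT = 3.10×10⁻³ / 4.63548×10⁻⁵ = 66.875 K
T = 21.4 + 66.875 = 88.275 °C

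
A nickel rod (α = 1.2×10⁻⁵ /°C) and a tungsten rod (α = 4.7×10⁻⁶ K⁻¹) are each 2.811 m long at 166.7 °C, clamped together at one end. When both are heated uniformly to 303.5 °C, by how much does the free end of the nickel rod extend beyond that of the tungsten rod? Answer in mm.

2.81 mm

ΔT = 136.8 K
nickel: ΔL = 1.2×10⁻⁵ × 2.811 m × 136.8 = 4.6145×10⁻³ m = 4.6145 mm
tungsten: ΔL = 4.7×10⁻⁶ × 2.811 m × 136.8 = 1.8074×10⁻³ m = 1.8074 mm
difference = 4.6145 − 1.8074 = 2.8071 mm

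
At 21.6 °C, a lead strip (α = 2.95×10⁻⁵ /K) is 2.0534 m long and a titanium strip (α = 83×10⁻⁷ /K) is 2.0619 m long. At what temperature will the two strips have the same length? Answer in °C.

Equal length when α₁L₁ΔT − α₂L₂ΔT = L₂ − L₁ = 8.50×10⁻³ m
α₁L₁ = 6.05753×10⁻⁵, α₂L₂ = 1.711377×10⁻⁵ → Δ(αL) = 4.346153×10⁻⁵ m/K
ΔT = 8.50×10⁻³ / 4.346153×10⁻⁵ = 195.575 K, so T = 21.6 + 195.575 = 217.175 °C

T = 217.2 °C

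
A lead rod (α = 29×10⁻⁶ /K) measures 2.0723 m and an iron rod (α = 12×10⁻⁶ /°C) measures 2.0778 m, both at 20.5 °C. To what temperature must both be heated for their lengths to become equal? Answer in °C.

Equal length when α₁L₁ΔT − α₂L₂ΔT = L₂ − L₁ = 5.50×10⁻³ m
α₁L₁ = 6.00967×10⁻⁵, α₂L₂ = 2.49336×10⁻⁵ → Δ(αL) = 3.51631×10⁻⁵ m/K
ΔT = 5.50×10⁻³ / 3.51631×10⁻⁵ = 156.414 K, so T = 20.5 + 156.414 = 176.914 °C

T = 176.9 °C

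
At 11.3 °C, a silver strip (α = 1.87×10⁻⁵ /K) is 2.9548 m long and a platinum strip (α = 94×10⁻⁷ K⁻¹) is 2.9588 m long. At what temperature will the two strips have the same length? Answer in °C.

L₁(1 + α₁ΔT) = L₂(1 + α₂ΔT) ⇒ ΔT = (L₂ − L₁)/(α₁L₁ − α₂L₂)
L₂ − L₁ = 2.9588 − 2.9548 = 4.00×10⁻³ m
α₁L₁ − α₂L₂ = 1.87×10⁻⁵×2.9548 − 94×10⁻⁷×2.9588 = 2.744204×10⁻⁵ m/K
ΔT = 4.00×10⁻³ / 2.744204×10⁻⁵ = 145.762 K
T = 11.3 + 145.762 = 157.062 °C

T = 157.1 °C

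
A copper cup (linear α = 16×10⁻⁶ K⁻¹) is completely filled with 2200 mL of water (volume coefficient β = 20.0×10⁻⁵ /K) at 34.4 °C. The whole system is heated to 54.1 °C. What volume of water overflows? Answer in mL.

The cup also expands: β_container ≈ 3α = 4.8×10⁻⁵ /K
Net overflow = V₀(β_liq − 3α_cont)ΔT
β − 3α = 2.00×10⁻⁴ − 4.8×10⁻⁵ = 1.52×10⁻⁴ /K; ΔT = 19.7 K
ΔV = 2200 × 1.52×10⁻⁴ × 19.7 = 6.59 mL

6.59 mL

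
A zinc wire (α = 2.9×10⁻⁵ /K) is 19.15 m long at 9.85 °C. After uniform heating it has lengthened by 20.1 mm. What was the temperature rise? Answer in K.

ΔT = 36.2 K

ΔL = αL₀ΔT ⇒ ΔT = ΔL / (αL₀)
ΔT = 20.1×10⁻³ m / (2.9×10⁻⁵ × 19.15 m) = 36.193 K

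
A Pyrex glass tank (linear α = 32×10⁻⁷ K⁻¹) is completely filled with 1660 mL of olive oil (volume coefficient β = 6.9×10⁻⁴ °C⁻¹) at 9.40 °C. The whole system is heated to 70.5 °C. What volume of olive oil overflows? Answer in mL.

The tank also expands: β_container ≈ 3α = 9.6×10⁻⁶ /K
Net overflow = V₀(β_liq − 3α_cont)ΔT
β − 3α = 6.90×10⁻⁴ − 9.6×10⁻⁶ = 6.804×10⁻⁴ /K; ΔT = 61.10 K
ΔV = 1660 × 6.804×10⁻⁴ × 61.10 = 69.0 mL

69.0 mL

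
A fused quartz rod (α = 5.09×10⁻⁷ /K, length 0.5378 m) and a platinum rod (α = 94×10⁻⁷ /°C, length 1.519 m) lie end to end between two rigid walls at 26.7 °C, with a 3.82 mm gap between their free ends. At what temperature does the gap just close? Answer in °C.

T = 289 °C

Gap closes when ΔL₁ + ΔL₂ = 3.82 mm = 3.82×10⁻³ m
(α₁L₁ + α₂L₂)ΔT = g
α₁L₁ + α₂L₂ = 5.09×10⁻⁷×0.5378 + 94×10⁻⁷×1.519 = 1.45523402×10⁻⁵ m/K
ΔT = 3.82×10⁻³ / 1.45523402×10⁻⁵ = 262.50 K
T = 26.7 + 262.50 = 289.20 °C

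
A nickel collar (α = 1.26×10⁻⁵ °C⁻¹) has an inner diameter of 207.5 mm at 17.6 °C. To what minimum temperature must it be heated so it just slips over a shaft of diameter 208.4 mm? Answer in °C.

T = 362 °C

Required Δd = 208.4 − 207.5 = 0.9 mm
Δd = αd₀ΔT ⇒ ΔT = Δd/(αd₀) = 0.9 / (1.26×10⁻⁵ × 207.5) = 344.23 K
T_min = 17.6 + 344.23 = 361.83 °C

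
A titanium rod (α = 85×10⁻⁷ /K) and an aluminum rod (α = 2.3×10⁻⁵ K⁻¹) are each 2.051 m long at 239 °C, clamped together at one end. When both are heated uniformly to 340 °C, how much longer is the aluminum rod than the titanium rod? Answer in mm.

3.00 mm

ΔT = 101 K
titanium: ΔL = 85×10⁻⁷ × 2.051 m × 101 = 1.7608×10⁻³ m = 1.7608 mm
aluminum: ΔL = 2.3×10⁻⁵ × 2.051 m × 101 = 4.7645×10⁻³ m = 4.7645 mm
difference = 4.7645 − 1.7608 = 3.0037 mm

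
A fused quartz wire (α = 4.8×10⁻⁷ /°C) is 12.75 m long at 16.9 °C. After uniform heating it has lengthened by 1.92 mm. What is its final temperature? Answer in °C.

ΔL = αL₀ΔT ⇒ ΔT = ΔL / (αL₀)
ΔT = 1.92×10⁻³ m / (4.8×10⁻⁷ × 12.75 m) = 313.73 K
T = 16.9 + 313.73 = 330.63 °C

T = 331 °C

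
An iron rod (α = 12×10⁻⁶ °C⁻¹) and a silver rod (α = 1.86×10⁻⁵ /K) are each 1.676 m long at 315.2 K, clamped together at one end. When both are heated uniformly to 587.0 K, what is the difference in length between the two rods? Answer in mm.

ΔT = 271.8 K
iron: ΔL = 12×10⁻⁶ × 1.676 m × 271.8 = 5.4664×10⁻³ m = 5.4664 mm
silver: ΔL = 1.86×10⁻⁵ × 1.676 m × 271.8 = 8.4730×10⁻³ m = 8.4730 mm
difference = 8.4730 − 5.4664 = 3.0066 mm

3.01 mm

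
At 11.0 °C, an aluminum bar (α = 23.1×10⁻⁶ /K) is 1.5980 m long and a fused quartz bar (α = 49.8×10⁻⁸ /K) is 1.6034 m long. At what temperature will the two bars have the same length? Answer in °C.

T = 160.5 °C

Equal length when α₁L₁ΔT − α₂L₂ΔT = L₂ − L₁ = 5.40×10⁻³ m
α₁L₁ = 3.69138×10⁻⁵, α₂L₂ = 7.984932×10⁻⁷ → Δ(αL) = 3.61153068×10⁻⁵ m/K
ΔT = 5.40×10⁻³ / 3.61153068×10⁻⁵ = 149.521 K, so T = 11.0 + 149.521 = 160.521 °C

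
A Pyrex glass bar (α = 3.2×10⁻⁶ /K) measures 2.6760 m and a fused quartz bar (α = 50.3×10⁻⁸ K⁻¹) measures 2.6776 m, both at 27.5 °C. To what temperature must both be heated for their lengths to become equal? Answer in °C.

T = 249.2 °C

Equal length when α₁L₁ΔT − α₂L₂ΔT = L₂ − L₁ = 1.60×10⁻³ m
α₁L₁ = 8.5632×10⁻⁶, α₂L₂ = 1.3468328×10⁻⁶ → Δ(αL) = 7.2163672×10⁻⁶ m/K
ΔT = 1.60×10⁻³ / 7.2163672×10⁻⁶ = 221.718 K, so T = 27.5 + 221.718 = 249.218 °C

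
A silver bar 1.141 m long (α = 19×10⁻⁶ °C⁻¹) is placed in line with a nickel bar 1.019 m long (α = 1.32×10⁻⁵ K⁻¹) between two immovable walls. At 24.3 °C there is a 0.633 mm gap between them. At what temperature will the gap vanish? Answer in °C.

T = 42.3 °C

α₁L₁ = 2.1679×10⁻⁵ m/K, α₂L₂ = 1.34508×10⁻⁵ m/K → total 3.51298×10⁻⁵ m/K
ΔT = g/(α₁L₁+α₂L₂) = 6.33×10⁻⁴ / 3.51298×10⁻⁵ = 18.019 K
T = 24.3 + 18.019 = 42.319 °C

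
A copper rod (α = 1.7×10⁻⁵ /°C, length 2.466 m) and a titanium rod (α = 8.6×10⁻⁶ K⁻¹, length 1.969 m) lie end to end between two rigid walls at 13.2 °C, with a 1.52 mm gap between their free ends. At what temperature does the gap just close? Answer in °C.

T = 39.0 °C

α₁L₁ = 4.1922×10⁻⁵ m/K, α₂L₂ = 1.69334×10⁻⁵ m/K → total 5.88554×10⁻⁵ m/K
ΔT = g/(α₁L₁+α₂L₂) = 1.52×10⁻³ / 5.88554×10⁻⁵ = 25.826 K
T = 13.2 + 25.826 = 39.026 °C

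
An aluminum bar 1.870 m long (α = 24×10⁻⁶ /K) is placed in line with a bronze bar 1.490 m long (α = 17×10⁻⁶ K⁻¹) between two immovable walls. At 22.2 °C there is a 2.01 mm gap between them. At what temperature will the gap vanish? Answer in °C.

α₁L₁ = 4.488×10⁻⁵ m/K, α₂L₂ = 2.533×10⁻⁵ m/K → total 7.021×10⁻⁵ m/K
ΔT = g/(α₁L₁+α₂L₂) = 2.01×10⁻³ / 7.021×10⁻⁵ = 28.628 K
T = 22.2 + 28.628 = 50.828 °C

T = 50.8 °C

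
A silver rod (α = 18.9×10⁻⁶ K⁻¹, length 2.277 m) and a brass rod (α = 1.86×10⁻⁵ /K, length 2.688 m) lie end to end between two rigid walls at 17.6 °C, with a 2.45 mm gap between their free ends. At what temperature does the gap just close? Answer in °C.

α₁L₁ = 4.30353×10⁻⁵ m/K, α₂L₂ = 4.99968×10⁻⁵ m/K → total 9.30321×10⁻⁵ m/K
ΔT = g/(α₁L₁+α₂L₂) = 2.45×10⁻³ / 9.30321×10⁻⁵ = 26.335 K
T = 17.6 + 26.335 = 43.935 °C

T = 43.9 °C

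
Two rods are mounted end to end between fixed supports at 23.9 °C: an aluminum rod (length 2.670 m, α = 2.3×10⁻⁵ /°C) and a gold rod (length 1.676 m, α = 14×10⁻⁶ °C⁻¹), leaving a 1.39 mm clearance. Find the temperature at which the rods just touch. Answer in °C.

T = 40.3 °C

α₁L₁ = 6.141×10⁻⁵ m/K, α₂L₂ = 2.3464×10⁻⁵ m/K → total 8.4874×10⁻⁵ m/K
ΔT = g/(α₁L₁+α₂L₂) = 1.39×10⁻³ / 8.4874×10⁻⁵ = 16.377 K
T = 23.9 + 16.377 = 40.277 °C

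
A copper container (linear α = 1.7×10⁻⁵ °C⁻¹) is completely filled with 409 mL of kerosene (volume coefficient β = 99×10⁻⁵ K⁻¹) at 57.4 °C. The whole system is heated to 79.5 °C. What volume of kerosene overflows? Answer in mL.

The container also expands: β_container ≈ 3α = 5.1×10⁻⁵ /K
Net overflow = V₀(β_liq − 3α_cont)ΔT
β − 3α = 9.90×10⁻⁴ − 5.1×10⁻⁵ = 9.39×10⁻⁴ /K; ΔT = 22.1 K
ΔV = 409 × 9.39×10⁻⁴ × 22.1 = 8.49 mL

8.49 mL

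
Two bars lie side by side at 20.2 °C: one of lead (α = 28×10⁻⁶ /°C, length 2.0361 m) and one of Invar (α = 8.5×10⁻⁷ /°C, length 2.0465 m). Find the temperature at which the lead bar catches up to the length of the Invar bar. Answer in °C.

T = 208.4 °C

L₁(1 + α₁ΔT) = L₂(1 + α₂ΔT) ⇒ ΔT = (L₂ − L₁)/(α₁L₁ − α₂L₂)
L₂ − L₁ = 2.0465 − 2.0361 = 1.04×10⁻² m
α₁L₁ − α₂L₂ = 28×10⁻⁶×2.0361 − 8.5×10⁻⁷×2.0465 = 5.5271275×10⁻⁵ m/K
ΔT = 1.04×10⁻² / 5.5271275×10⁻⁵ = 188.163 K
T = 20.2 + 188.163 = 208.363 °C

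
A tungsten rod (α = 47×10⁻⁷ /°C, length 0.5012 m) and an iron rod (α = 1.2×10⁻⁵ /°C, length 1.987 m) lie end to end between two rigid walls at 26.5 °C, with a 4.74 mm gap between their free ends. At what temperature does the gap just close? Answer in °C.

T = 207 °C

Gap closes when ΔL₁ + ΔL₂ = 4.74 mm = 4.74×10⁻³ m
(α₁L₁ + α₂L₂)ΔT = g
α₁L₁ + α₂L₂ = 47×10⁻⁷×0.5012 + 1.2×10⁻⁵×1.987 = 2.619964×10⁻⁵ m/K
ΔT = 4.74×10⁻³ / 2.619964×10⁻⁵ = 180.92 K
T = 26.5 + 180.92 = 207.42 °C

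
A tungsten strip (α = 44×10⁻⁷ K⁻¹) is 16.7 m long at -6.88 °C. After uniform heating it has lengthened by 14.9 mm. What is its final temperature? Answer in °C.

ΔL = αL₀ΔT ⇒ ΔT = ΔL / (αL₀)
ΔT = 14.9×10⁻³ m / (44×10⁻⁷ × 16.7 m) = 202.78 K
T = -6.88 + 202.78 = 195.90 °C

T = 196 °C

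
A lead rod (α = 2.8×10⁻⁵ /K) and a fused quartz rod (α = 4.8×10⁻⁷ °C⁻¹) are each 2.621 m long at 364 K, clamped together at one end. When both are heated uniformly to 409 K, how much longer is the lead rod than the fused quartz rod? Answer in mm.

ΔT = 45 K
lead: ΔL = 2.8×10⁻⁵ × 2.621 m × 45 = 3.3025×10⁻³ m = 3.3025 mm
fused quartz: ΔL = 4.8×10⁻⁷ × 2.621 m × 45 = 5.6614×10⁻⁵ m = 0.056614 mm
difference = 3.3025 − 0.056614 = 3.245886 mm

3.25 mm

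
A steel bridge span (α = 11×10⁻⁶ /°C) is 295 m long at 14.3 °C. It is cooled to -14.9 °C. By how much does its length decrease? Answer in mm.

ΔL = 94.8 mm

|ΔT| = |-14.9 − 14.3| = 29.2 K
ΔL = αL₀ΔT = (11×10⁻⁶)(295)(29.2) = 9.48×10⁻² m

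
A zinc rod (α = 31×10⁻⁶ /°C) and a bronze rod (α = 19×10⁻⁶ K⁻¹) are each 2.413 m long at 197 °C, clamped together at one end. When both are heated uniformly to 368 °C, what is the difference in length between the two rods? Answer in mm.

ΔT = 171 K
zinc: ΔL = 31×10⁻⁶ × 2.413 m × 171 = 1.2791×10⁻² m = 12.791 mm
bronze: ΔL = 19×10⁻⁶ × 2.413 m × 171 = 7.8398×10⁻³ m = 7.8398 mm
difference = 12.791 − 7.8398 = 4.9512 mm

4.95 mm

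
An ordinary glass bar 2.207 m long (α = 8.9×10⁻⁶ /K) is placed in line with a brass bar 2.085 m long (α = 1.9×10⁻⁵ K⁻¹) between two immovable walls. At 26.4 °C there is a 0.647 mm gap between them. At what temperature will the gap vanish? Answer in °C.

Gap closes when ΔL₁ + ΔL₂ = 0.647 mm = 6.47×10⁻⁴ m
(α₁L₁ + α₂L₂)ΔT = g
α₁L₁ + α₂L₂ = 8.9×10⁻⁶×2.207 + 1.9×10⁻⁵×2.085 = 5.92573×10⁻⁵ m/K
ΔT = 6.47×10⁻⁴ / 5.92573×10⁻⁵ = 10.918 K
T = 26.4 + 10.918 = 37.318 °C

T = 37.3 °C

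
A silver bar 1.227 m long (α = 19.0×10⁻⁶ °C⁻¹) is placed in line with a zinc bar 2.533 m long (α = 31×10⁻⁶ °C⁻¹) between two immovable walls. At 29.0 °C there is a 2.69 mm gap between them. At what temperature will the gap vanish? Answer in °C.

T = 55.4 °C

Gap closes when ΔL₁ + ΔL₂ = 2.69 mm = 2.69×10⁻³ m
(α₁L₁ + α₂L₂)ΔT = g
α₁L₁ + α₂L₂ = 19.0×10⁻⁶×1.227 + 31×10⁻⁶×2.533 = 1.01836×10⁻⁴ m/K
ΔT = 2.69×10⁻³ / 1.01836×10⁻⁴ = 26.415 K
T = 29.0 + 26.415 = 55.415 °C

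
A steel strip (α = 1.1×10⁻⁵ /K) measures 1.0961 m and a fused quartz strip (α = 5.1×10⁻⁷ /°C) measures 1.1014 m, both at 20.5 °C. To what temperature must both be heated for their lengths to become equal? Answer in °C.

Equal length when α₁L₁ΔT − α₂L₂ΔT = L₂ − L₁ = 5.30×10⁻³ m
α₁L₁ = 1.20571×10⁻⁵, α₂L₂ = 5.61714×10⁻⁷ → Δ(αL) = 1.1495386×10⁻⁵ m/K
ΔT = 5.30×10⁻³ / 1.1495386×10⁻⁵ = 461.055 K, so T = 20.5 + 461.055 = 481.555 °C

T = 481.6 °C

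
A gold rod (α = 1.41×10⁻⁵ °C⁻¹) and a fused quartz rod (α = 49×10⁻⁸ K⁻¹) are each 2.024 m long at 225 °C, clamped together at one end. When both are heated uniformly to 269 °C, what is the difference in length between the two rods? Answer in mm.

ΔT = 44 K
gold: ΔL = 1.41×10⁻⁵ × 2.024 m × 44 = 1.2557×10⁻³ m = 1.2557 mm
fused quartz: ΔL = 49×10⁻⁸ × 2.024 m × 44 = 4.3637×10⁻⁵ m = 0.043637 mm
difference = 1.2557 − 0.043637 = 1.212063 mm

1.21 mm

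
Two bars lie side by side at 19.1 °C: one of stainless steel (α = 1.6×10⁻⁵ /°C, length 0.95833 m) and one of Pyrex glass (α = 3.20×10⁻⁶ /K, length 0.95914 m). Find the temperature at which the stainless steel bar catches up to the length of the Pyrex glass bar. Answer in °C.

L₁(1 + α₁ΔT) = L₂(1 + α₂ΔT) ⇒ ΔT = (L₂ − L₁)/(α₁L₁ − α₂L₂)
L₂ − L₁ = 0.95914 − 0.95833 = 8.10×10⁻⁴ m
α₁L₁ − α₂L₂ = 1.6×10⁻⁵×0.95833 − 3.20×10⁻⁶×0.95914 = 1.2264032×10⁻⁵ m/K
ΔT = 8.10×10⁻⁴ / 1.2264032×10⁻⁵ = 66.0468 K
T = 19.1 + 66.0468 = 85.1468 °C

T = 85.15 °C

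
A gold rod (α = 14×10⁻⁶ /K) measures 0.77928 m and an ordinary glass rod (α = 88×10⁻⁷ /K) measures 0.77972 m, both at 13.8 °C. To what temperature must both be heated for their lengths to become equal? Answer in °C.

Equal length when α₁L₁ΔT − α₂L₂ΔT = L₂ − L₁ = 4.40×10⁻⁴ m
α₁L₁ = 1.090992×10⁻⁵, α₂L₂ = 6.861536×10⁻⁶ → Δ(αL) = 4.048384×10⁻⁶ m/K
ΔT = 4.40×10⁻⁴ / 4.048384×10⁻⁶ = 108.685 K, so T = 13.8 + 108.685 = 122.485 °C

T = 122.5 °C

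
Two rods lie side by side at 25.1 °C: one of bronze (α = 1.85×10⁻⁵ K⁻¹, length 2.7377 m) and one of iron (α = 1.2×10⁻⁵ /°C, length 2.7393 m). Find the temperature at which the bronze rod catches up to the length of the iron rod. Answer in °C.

T = 115.1 °C

L₁(1 + α₁ΔT) = L₂(1 + α₂ΔT) ⇒ ΔT = (L₂ − L₁)/(α₁L₁ − α₂L₂)
L₂ − L₁ = 2.7393 − 2.7377 = 1.60×10⁻³ m
α₁L₁ − α₂L₂ = 1.85×10⁻⁵×2.7377 − 1.2×10⁻⁵×2.7393 = 1.777585×10⁻⁵ m/K
ΔT = 1.60×10⁻³ / 1.777585×10⁻⁵ = 90.010 K
T = 25.1 + 90.010 = 115.110 °C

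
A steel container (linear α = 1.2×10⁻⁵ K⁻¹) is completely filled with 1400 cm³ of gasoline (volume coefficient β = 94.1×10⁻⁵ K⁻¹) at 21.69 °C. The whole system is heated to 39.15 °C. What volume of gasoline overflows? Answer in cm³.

22.1 cm³

The container also expands: β_container ≈ 3α = 3.6×10⁻⁵ /K
Net overflow = V₀(β_liq − 3α_cont)ΔT
β − 3α = 9.41×10⁻⁴ − 3.6×10⁻⁵ = 9.05×10⁻⁴ /K; ΔT = 17.46 K
ΔV = 1400 × 9.05×10⁻⁴ × 17.46 = 22.1 cm³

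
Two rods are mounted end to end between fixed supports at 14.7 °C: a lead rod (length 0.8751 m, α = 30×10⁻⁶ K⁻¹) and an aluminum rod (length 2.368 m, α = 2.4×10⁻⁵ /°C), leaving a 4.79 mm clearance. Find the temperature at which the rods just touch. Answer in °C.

T = 72.4 °C

α₁L₁ = 2.6253×10⁻⁵ m/K, α₂L₂ = 5.6832×10⁻⁵ m/K → total 8.3085×10⁻⁵ m/K
ΔT = g/(α₁L₁+α₂L₂) = 4.79×10⁻³ / 8.3085×10⁻⁵ = 57.652 K
T = 14.7 + 57.652 = 72.352 °C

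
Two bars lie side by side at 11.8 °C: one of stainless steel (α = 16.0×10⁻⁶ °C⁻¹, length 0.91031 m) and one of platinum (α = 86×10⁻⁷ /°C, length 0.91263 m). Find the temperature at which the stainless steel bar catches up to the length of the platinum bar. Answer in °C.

T = 357.2 °C

L₁(1 + α₁ΔT) = L₂(1 + α₂ΔT) ⇒ ΔT = (L₂ − L₁)/(α₁L₁ − α₂L₂)
L₂ − L₁ = 0.91263 − 0.91031 = 2.32×10⁻³ m
α₁L₁ − α₂L₂ = 16.0×10⁻⁶×0.91031 − 86×10⁻⁷×0.91263 = 6.716342×10⁻⁶ m/K
ΔT = 2.32×10⁻³ / 6.716342×10⁻⁶ = 345.426 K
T = 11.8 + 345.426 = 357.226 °C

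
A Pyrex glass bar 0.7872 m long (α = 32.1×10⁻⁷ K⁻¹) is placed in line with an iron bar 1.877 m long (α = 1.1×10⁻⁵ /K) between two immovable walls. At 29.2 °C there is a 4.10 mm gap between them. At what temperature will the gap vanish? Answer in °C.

Gap closes when ΔL₁ + ΔL₂ = 4.10 mm = 4.10×10⁻³ m
(α₁L₁ + α₂L₂)ΔT = g
α₁L₁ + α₂L₂ = 32.1×10⁻⁷×0.7872 + 1.1×10⁻⁵×1.877 = 2.3173912×10⁻⁵ m/K
ΔT = 4.10×10⁻³ / 2.3173912×10⁻⁵ = 176.92 K
T = 29.2 + 176.92 = 206.12 °C

T = 206 °C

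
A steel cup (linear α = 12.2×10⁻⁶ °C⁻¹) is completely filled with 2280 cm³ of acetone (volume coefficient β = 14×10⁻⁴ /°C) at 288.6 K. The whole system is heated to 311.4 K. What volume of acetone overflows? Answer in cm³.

70.9 cm³

The cup also expands: β_container ≈ 3α = 3.66×10⁻⁵ /K
Net overflow = V₀(β_liq − 3α_cont)ΔT
β − 3α = 1.40×10⁻³ − 3.66×10⁻⁵ = 1.3634×10⁻³ /K; ΔT = 22.8 K
ΔV = 2280 × 1.3634×10⁻³ × 22.8 = 70.9 cm³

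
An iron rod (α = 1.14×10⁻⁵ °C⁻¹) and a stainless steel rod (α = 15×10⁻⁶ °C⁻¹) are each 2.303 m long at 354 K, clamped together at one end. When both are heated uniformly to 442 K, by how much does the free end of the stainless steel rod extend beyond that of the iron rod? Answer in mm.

ΔT = 88 K
iron: ΔL = 1.14×10⁻⁵ × 2.303 m × 88 = 2.3104×10⁻³ m = 2.3104 mm
stainless steel: ΔL = 15×10⁻⁶ × 2.303 m × 88 = 3.0400×10⁻³ m = 3.0400 mm
difference = 3.0400 − 2.3104 = 0.7296 mm

0.730 mm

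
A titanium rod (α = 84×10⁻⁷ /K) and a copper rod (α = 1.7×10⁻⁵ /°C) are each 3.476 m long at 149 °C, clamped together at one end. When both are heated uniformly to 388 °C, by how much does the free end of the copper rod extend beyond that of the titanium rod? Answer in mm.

ΔT = 239 K
titanium: ΔL = 84×10⁻⁷ × 3.476 m × 239 = 6.9784×10⁻³ m = 6.9784 mm
copper: ΔL = 1.7×10⁻⁵ × 3.476 m × 239 = 1.4123×10⁻² m = 14.123 mm
difference = 14.123 − 6.9784 = 7.1446 mm

7.14 mm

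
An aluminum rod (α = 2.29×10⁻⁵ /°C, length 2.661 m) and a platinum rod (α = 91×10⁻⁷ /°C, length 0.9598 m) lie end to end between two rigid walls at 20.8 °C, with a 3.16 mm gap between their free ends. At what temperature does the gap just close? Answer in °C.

T = 66.2 °C

α₁L₁ = 6.09369×10⁻⁵ m/K, α₂L₂ = 8.73418×10⁻⁶ m/K → total 6.967108×10⁻⁵ m/K
ΔT = g/(α₁L₁+α₂L₂) = 3.16×10⁻³ / 6.967108×10⁻⁵ = 45.356 K
T = 20.8 + 45.356 = 66.156 °C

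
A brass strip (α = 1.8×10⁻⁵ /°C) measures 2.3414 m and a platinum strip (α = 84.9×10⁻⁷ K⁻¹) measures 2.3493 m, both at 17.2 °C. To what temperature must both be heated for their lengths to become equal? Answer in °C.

Equal length when α₁L₁ΔT − α₂L₂ΔT = L₂ − L₁ = 7.90×10⁻³ m
α₁L₁ = 4.21452×10⁻⁵, α₂L₂ = 1.9945557×10⁻⁵ → Δ(αL) = 2.2199643×10⁻⁵ m/K
ΔT = 7.90×10⁻³ / 2.2199643×10⁻⁵ = 355.862 K, so T = 17.2 + 355.862 = 373.062 °C

T = 373.1 °C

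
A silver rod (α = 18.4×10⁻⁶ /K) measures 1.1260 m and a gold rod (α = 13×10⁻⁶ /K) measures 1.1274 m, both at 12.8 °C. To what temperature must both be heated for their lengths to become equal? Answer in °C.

L₁(1 + α₁ΔT) = L₂(1 + α₂ΔT) ⇒ ΔT = (L₂ − L₁)/(α₁L₁ − α₂L₂)
L₂ − L₁ = 1.1274 − 1.1260 = 1.40×10⁻³ m
α₁L₁ − α₂L₂ = 18.4×10⁻⁶×1.1260 − 13×10⁻⁶×1.1274 = 6.0622×10⁻⁶ m/K
ΔT = 1.40×10⁻³ / 6.0622×10⁻⁶ = 230.939 K
T = 12.8 + 230.939 = 243.739 °C

T = 243.7 °C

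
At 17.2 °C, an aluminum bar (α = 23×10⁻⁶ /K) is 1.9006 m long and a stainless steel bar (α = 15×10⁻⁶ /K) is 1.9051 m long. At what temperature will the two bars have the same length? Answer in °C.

T = 314.5 °C

L₁(1 + α₁ΔT) = L₂(1 + α₂ΔT) ⇒ ΔT = (L₂ − L₁)/(α₁L₁ − α₂L₂)
L₂ − L₁ = 1.9051 − 1.9006 = 4.50×10⁻³ m
α₁L₁ − α₂L₂ = 23×10⁻⁶×1.9006 − 15×10⁻⁶×1.9051 = 1.51373×10⁻⁵ m/K
ΔT = 4.50×10⁻³ / 1.51373×10⁻⁵ = 297.279 K
T = 17.2 + 297.279 = 314.479 °C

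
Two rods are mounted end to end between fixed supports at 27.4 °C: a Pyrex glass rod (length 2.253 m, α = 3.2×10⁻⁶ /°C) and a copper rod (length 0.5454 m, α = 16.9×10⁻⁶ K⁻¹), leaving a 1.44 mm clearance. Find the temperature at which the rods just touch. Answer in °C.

α₁L₁ = 7.2096×10⁻⁶ m/K, α₂L₂ = 9.21726×10⁻⁶ m/K → total 1.642686×10⁻⁵ m/K
ΔT = g/(α₁L₁+α₂L₂) = 1.44×10⁻³ / 1.642686×10⁻⁵ = 87.66 K
T = 27.4 + 87.66 = 115.06 °C

T = 115 °C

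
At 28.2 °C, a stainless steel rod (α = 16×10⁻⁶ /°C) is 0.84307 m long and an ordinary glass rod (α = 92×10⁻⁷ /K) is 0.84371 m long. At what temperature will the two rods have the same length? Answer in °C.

L₁(1 + α₁ΔT) = L₂(1 + α₂ΔT) ⇒ ΔT = (L₂ − L₁)/(α₁L₁ − α₂L₂)
L₂ − L₁ = 0.84371 − 0.84307 = 6.40×10⁻⁴ m
α₁L₁ − α₂L₂ = 16×10⁻⁶×0.84307 − 92×10⁻⁷×0.84371 = 5.726988×10⁻⁶ m/K
ΔT = 6.40×10⁻⁴ / 5.726988×10⁻⁶ = 111.752 K
T = 28.2 + 111.752 = 139.952 °C

T = 140.0 °C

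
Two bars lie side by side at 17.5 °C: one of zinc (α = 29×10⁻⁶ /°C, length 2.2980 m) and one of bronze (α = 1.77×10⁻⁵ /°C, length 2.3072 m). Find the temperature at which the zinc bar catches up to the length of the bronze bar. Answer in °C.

Equal length when α₁L₁ΔT − α₂L₂ΔT = L₂ − L₁ = 9.20×10⁻³ m
α₁L₁ = 6.6642×10⁻⁵, α₂L₂ = 4.083744×10⁻⁵ → Δ(αL) = 2.580456×10⁻⁵ m/K
ΔT = 9.20×10⁻³ / 2.580456×10⁻⁵ = 356.526 K, so T = 17.5 + 356.526 = 374.026 °C

T = 374.0 °C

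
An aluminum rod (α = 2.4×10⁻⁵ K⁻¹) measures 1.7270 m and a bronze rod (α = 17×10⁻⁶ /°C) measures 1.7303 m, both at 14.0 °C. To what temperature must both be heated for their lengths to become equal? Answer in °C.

L₁(1 + α₁ΔT) = L₂(1 + α₂ΔT) ⇒ ΔT = (L₂ − L₁)/(α₁L₁ − α₂L₂)
L₂ − L₁ = 1.7303 − 1.7270 = 3.30×10⁻³ m
α₁L₁ − α₂L₂ = 2.4×10⁻⁵×1.7270 − 17×10⁻⁶×1.7303 = 1.20329×10⁻⁵ m/K
ΔT = 3.30×10⁻³ / 1.20329×10⁻⁵ = 274.248 K
T = 14.0 + 274.248 = 288.248 °C

T = 288.2 °C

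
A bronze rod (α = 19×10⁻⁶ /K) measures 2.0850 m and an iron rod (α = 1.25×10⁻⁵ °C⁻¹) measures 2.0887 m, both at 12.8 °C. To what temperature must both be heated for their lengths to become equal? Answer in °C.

T = 286.7 °C

Equal length when α₁L₁ΔT − α₂L₂ΔT = L₂ − L₁ = 3.70×10⁻³ m
α₁L₁ = 3.9615×10⁻⁵, α₂L₂ = 2.610875×10⁻⁵ → Δ(αL) = 1.350625×10⁻⁵ m/K
ΔT = 3.70×10⁻³ / 1.350625×10⁻⁵ = 273.947 K, so T = 12.8 + 273.947 = 286.747 °C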